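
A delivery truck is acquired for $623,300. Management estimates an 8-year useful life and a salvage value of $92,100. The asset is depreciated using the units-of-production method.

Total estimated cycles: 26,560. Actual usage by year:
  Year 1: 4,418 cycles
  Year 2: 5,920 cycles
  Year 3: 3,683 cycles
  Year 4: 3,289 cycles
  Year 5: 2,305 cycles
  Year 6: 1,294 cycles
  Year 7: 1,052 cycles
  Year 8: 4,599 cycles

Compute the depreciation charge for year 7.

Depreciable base = $623,300 − $92,100 = $531,200.
Rate = $531,200 / 26,560 cycles = $20 per cycle.
Year 1: 4,418 × $20 = $88,360. Book value $534,940.
Year 2: 5,920 × $20 = $118,400. Book value $416,540.
Year 3: 3,683 × $20 = $73,660. Book value $342,880.
Year 4: 3,289 × $20 = $65,780. Book value $277,100.
Year 5: 2,305 × $20 = $46,100. Book value $231,000.
Year 6: 1,294 × $20 = $25,880. Book value $205,120.
Year 7: 1,052 × $20 = $21,040. Book value $184,080.

$21,040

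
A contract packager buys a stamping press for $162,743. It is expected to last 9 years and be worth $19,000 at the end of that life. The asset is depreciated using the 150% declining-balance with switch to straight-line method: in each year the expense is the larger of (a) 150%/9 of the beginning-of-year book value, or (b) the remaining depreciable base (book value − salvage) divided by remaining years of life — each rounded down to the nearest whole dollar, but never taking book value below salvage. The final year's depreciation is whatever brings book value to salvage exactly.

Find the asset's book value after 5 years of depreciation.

$65,405

Depreciable base = $162,743 − $19,000 = $143,743.
Year 1: DB = ⌊$162,743 × 150%/9⌋ = $27,123; SL = ⌊$143,743/9⌋ = $15,971 → take DB $27,123. Book value $135,620.
Year 2: DB = ⌊$135,620 × 150%/9⌋ = $22,603; SL = ⌊$116,620/8⌋ = $14,577 → take DB $22,603. Book value $113,017.
Year 3: DB = ⌊$113,017 × 150%/9⌋ = $18,836; SL = ⌊$94,017/7⌋ = $13,431 → take DB $18,836. Book value $94,181.
Year 4: DB = ⌊$94,181 × 150%/9⌋ = $15,696; SL = ⌊$75,181/6⌋ = $12,530 → take DB $15,696. Book value $78,485.
Year 5: DB = ⌊$78,485 × 150%/9⌋ = $13,080; SL = ⌊$59,485/5⌋ = $11,897 → take DB $13,080. Book value $65,405.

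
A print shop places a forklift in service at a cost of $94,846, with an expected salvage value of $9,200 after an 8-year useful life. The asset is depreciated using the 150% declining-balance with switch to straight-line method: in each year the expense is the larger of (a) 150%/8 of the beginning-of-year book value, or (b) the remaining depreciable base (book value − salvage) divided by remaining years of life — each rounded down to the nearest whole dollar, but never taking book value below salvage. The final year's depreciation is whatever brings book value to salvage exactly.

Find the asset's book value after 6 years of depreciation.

Depreciable base = $94,846 − $9,200 = $85,646.
Year 1: DB = ⌊$94,846 × 150%/8⌋ = $17,783; SL = ⌊$85,646/8⌋ = $10,705 → take DB $17,783. Book value $77,063.
Year 2: DB = ⌊$77,063 × 150%/8⌋ = $14,449; SL = ⌊$67,863/7⌋ = $9,694 → take DB $14,449. Book value $62,614.
Year 3: DB = ⌊$62,614 × 150%/8⌋ = $11,740; SL = ⌊$53,414/6⌋ = $8,902 → take DB $11,740. Book value $50,874.
Year 4: DB = ⌊$50,874 × 150%/8⌋ = $9,538; SL = ⌊$41,674/5⌋ = $8,334 → take DB $9,538. Book value $41,336.
Year 5: DB = ⌊$41,336 × 150%/8⌋ = $7,750; SL = ⌊$32,136/4⌋ = $8,034 → take SL $8,034. Book value $33,302.
Year 6: DB = ⌊$33,302 × 150%/8⌋ = $6,244; SL = ⌊$24,102/3⌋ = $8,034 → take SL $8,034. Book value $25,268.

$25,268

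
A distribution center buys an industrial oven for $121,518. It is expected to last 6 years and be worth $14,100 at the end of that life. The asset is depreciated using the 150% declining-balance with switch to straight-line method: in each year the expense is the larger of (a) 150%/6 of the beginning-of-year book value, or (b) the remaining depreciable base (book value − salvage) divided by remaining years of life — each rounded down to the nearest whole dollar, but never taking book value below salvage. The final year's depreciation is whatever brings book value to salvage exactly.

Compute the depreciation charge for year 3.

$17,088

Depreciable base = $121,518 − $14,100 = $107,418.
Year 1: DB = ⌊$121,518 × 150%/6⌋ = $30,379; SL = ⌊$107,418/6⌋ = $17,903 → take DB $30,379. Book value $91,139.
Year 2: DB = ⌊$91,139 × 150%/6⌋ = $22,784; SL = ⌊$77,039/5⌋ = $15,407 → take DB $22,784. Book value $68,355.
Year 3: DB = ⌊$68,355 × 150%/6⌋ = $17,088; SL = ⌊$54,255/4⌋ = $13,563 → take DB $17,088. Book value $51,267.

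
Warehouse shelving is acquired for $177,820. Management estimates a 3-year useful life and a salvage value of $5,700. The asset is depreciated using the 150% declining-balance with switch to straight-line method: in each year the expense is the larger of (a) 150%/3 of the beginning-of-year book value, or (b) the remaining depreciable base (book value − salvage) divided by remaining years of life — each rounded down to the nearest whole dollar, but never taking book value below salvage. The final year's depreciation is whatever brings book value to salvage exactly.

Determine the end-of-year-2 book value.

$44,455

Depreciable base = $177,820 − $5,700 = $172,120.
Year 1: DB = ⌊$177,820 × 150%/3⌋ = $88,910; SL = ⌊$172,120/3⌋ = $57,373 → take DB $88,910. Book value $88,910.
Year 2: DB = ⌊$88,910 × 150%/3⌋ = $44,455; SL = ⌊$83,210/2⌋ = $41,605 → take DB $44,455. Book value $44,455.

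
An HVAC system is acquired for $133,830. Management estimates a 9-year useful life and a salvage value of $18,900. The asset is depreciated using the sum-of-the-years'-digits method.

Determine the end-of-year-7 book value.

$26,562

Depreciable base = $133,830 − $18,900 = $114,930.
Sum of the years' digits = 9+8+7+6+5+4+3+2+1 = 45.
Year 1: $114,930 × 9/45 = $22,986. Book value $110,844.
Year 2: $114,930 × 8/45 = $20,432. Book value $90,412.
Year 3: $114,930 × 7/45 = $17,878. Book value $72,534.
Year 4: $114,930 × 6/45 = $15,324. Book value $57,210.
Year 5: $114,930 × 5/45 = $12,770. Book value $44,440.
Year 6: $114,930 × 4/45 = $10,216. Book value $34,224.
Year 7: $114,930 × 3/45 = $7,662. Book value $26,562.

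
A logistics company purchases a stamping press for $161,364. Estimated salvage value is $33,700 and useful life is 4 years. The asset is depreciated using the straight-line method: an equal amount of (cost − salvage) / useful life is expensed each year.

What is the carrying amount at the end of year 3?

$65,616

Depreciable base = $161,364 − $33,700 = $127,664.
Annual expense = $127,664 / 4 = $31,916.
End of year 1: book value $129,448.
End of year 2: book value $97,532.
End of year 3: book value $65,616.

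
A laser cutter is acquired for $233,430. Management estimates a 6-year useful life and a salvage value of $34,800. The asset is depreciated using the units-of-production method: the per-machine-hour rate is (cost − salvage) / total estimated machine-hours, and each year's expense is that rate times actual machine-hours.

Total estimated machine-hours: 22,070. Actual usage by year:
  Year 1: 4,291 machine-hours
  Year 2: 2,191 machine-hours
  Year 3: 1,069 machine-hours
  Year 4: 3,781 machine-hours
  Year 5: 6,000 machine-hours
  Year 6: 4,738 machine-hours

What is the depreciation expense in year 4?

Depreciable base = $233,430 − $34,800 = $198,630.
Rate = $198,630 / 22,070 machine-hours = $9 per machine-hour.
Year 1: 4,291 × $9 = $38,619. Book value $194,811.
Year 2: 2,191 × $9 = $19,719. Book value $175,092.
Year 3: 1,069 × $9 = $9,621. Book value $165,471.
Year 4: 3,781 × $9 = $34,029. Book value $131,442.

$34,029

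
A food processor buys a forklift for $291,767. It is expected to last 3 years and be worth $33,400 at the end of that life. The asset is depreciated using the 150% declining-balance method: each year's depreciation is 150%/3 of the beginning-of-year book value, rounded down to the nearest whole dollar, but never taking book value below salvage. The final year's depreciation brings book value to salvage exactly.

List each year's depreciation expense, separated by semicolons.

Depreciable base = $291,767 − $33,400 = $258,367.
Year 1: ⌊$291,767 × 150%/3⌋ = $145,883. Book value $145,884.
Year 2: ⌊$145,884 × 150%/3⌋ = $72,942. Book value $72,942.
Year 3 (final): $72,942 − $33,400 = $39,542. Book value $33,400.

$145,883; $72,942; $39,542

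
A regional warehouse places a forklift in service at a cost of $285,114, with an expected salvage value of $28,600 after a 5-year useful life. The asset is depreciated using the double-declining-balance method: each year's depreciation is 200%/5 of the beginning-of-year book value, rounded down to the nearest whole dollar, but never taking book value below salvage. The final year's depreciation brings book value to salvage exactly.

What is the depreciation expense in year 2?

$68,427

Depreciable base = $285,114 − $28,600 = $256,514.
Year 1: ⌊$285,114 × 200%/5⌋ = $114,045. Book value $171,069.
Year 2: ⌊$171,069 × 200%/5⌋ = $68,427. Book value $102,642.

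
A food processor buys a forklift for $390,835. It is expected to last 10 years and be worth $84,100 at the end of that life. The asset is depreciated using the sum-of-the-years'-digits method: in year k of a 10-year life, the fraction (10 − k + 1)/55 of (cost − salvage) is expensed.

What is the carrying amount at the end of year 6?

Depreciable base = $390,835 − $84,100 = $306,735.
Sum of the years' digits = 10+9+8+7+6+5+4+3+2+1 = 55.
Year 1: $306,735 × 10/55 = $55,770. Book value $335,065.
Year 2: $306,735 × 9/55 = $50,193. Book value $284,872.
Year 3: $306,735 × 8/55 = $44,616. Book value $240,256.
Year 4: $306,735 × 7/55 = $39,039. Book value $201,217.
Year 5: $306,735 × 6/55 = $33,462. Book value $167,755.
Year 6: $306,735 × 5/55 = $27,885. Book value $139,870.

$139,870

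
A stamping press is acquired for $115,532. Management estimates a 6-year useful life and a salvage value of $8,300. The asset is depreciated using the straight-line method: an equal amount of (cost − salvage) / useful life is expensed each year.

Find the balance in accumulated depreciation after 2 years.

Depreciable base = $115,532 − $8,300 = $107,232.
Annual expense = $107,232 / 6 = $17,872.
End of year 1: book value $97,660.
End of year 2: book value $79,788.
Accumulated through year 2 = $115,532 − $79,788 = $35,744.

$35,744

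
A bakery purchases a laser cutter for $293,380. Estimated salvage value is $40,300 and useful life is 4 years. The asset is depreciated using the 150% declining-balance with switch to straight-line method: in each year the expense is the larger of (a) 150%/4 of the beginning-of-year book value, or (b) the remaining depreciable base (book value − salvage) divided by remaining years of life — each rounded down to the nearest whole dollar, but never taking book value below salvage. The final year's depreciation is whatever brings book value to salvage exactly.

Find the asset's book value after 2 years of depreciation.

$114,602

Depreciable base = $293,380 − $40,300 = $253,080.
Year 1: DB = ⌊$293,380 × 150%/4⌋ = $110,017; SL = ⌊$253,080/4⌋ = $63,270 → take DB $110,017. Book value $183,363.
Year 2: DB = ⌊$183,363 × 150%/4⌋ = $68,761; SL = ⌊$143,063/3⌋ = $47,687 → take DB $68,761. Book value $114,602.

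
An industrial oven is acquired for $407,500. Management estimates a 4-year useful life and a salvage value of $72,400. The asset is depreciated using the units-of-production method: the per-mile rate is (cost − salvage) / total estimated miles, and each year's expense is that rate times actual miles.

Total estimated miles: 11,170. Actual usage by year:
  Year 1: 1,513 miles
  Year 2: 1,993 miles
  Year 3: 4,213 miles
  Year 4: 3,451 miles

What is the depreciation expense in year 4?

$103,530

Depreciable base = $407,500 − $72,400 = $335,100.
Rate = $335,100 / 11,170 miles = $30 per mile.
Year 1: 1,513 × $30 = $45,390. Book value $362,110.
Year 2: 1,993 × $30 = $59,790. Book value $302,320.
Year 3: 4,213 × $30 = $126,390. Book value $175,930.
Year 4: 3,451 × $30 = $103,530. Book value $72,400.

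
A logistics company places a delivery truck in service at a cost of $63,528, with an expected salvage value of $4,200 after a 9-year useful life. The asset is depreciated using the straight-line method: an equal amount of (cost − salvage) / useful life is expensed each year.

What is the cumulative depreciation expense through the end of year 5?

Depreciable base = $63,528 − $4,200 = $59,328.
Annual expense = $59,328 / 9 = $6,592.
End of year 1: book value $56,936.
End of year 2: book value $50,344.
End of year 3: book value $43,752.
End of year 4: book value $37,160.
End of year 5: book value $30,568.
Accumulated through year 5 = $63,528 − $30,568 = $32,960.

$32,960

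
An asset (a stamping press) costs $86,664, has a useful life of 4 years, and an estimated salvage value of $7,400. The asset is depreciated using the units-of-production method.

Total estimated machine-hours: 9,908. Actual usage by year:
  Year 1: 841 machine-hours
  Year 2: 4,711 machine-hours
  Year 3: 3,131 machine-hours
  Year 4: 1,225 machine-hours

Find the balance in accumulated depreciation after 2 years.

$44,416

Depreciable base = $86,664 − $7,400 = $79,264.
Rate = $79,264 / 9,908 machine-hours = $8 per machine-hour.
Year 1: 841 × $8 = $6,728. Book value $79,936.
Year 2: 4,711 × $8 = $37,688. Book value $42,248.
Accumulated through year 2 = $86,664 − $42,248 = $44,416.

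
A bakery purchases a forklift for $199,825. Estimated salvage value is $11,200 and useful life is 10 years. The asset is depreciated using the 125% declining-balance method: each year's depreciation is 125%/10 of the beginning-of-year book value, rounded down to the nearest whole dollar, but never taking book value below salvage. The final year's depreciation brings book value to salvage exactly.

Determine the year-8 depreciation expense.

Depreciable base = $199,825 − $11,200 = $188,625.
Year 1: ⌊$199,825 × 125%/10⌋ = $24,978. Book value $174,847.
Year 2: ⌊$174,847 × 125%/10⌋ = $21,855. Book value $152,992.
Year 3: ⌊$152,992 × 125%/10⌋ = $19,124. Book value $133,868.
Year 4: ⌊$133,868 × 125%/10⌋ = $16,733. Book value $117,135.
Year 5: ⌊$117,135 × 125%/10⌋ = $14,641. Book value $102,494.
Year 6: ⌊$102,494 × 125%/10⌋ = $12,811. Book value $89,683.
Year 7: ⌊$89,683 × 125%/10⌋ = $11,210. Book value $78,473.
Year 8: ⌊$78,473 × 125%/10⌋ = $9,809. Book value $68,664.

$9,809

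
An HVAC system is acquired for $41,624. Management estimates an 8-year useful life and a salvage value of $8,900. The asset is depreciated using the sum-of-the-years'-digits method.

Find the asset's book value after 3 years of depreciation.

$22,535

Depreciable base = $41,624 − $8,900 = $32,724.
Sum of the years' digits = 8+7+6+5+4+3+2+1 = 36.
Year 1: $32,724 × 8/36 = $7,272. Book value $34,352.
Year 2: $32,724 × 7/36 = $6,363. Book value $27,989.
Year 3: $32,724 × 6/36 = $5,454. Book value $22,535.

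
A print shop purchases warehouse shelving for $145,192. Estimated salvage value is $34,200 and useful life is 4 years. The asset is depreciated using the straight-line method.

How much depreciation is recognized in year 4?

Depreciable base = $145,192 − $34,200 = $110,992.
Annual expense = $110,992 / 4 = $27,748.

$27,748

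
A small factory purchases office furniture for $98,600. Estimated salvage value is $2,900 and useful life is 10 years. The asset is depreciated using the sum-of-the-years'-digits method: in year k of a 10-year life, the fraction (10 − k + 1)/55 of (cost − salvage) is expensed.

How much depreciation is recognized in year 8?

$5,220

Depreciable base = $98,600 − $2,900 = $95,700.
Sum of the years' digits = 10+9+8+7+6+5+4+3+2+1 = 55.
Year 1: $95,700 × 10/55 = $17,400. Book value $81,200.
Year 2: $95,700 × 9/55 = $15,660. Book value $65,540.
Year 3: $95,700 × 8/55 = $13,920. Book value $51,620.
Year 4: $95,700 × 7/55 = $12,180. Book value $39,440.
Year 5: $95,700 × 6/55 = $10,440. Book value $29,000.
Year 6: $95,700 × 5/55 = $8,700. Book value $20,300.
Year 7: $95,700 × 4/55 = $6,960. Book value $13,340.
Year 8: $95,700 × 3/55 = $5,220. Book value $8,120.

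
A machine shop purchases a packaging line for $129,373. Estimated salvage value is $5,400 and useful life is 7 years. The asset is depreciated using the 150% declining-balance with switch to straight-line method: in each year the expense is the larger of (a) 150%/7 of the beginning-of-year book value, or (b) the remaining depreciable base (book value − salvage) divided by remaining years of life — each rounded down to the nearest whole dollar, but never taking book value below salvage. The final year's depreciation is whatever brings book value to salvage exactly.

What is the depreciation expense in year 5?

$14,339

Depreciable base = $129,373 − $5,400 = $123,973.
Year 1: DB = ⌊$129,373 × 150%/7⌋ = $27,722; SL = ⌊$123,973/7⌋ = $17,710 → take DB $27,722. Book value $101,651.
Year 2: DB = ⌊$101,651 × 150%/7⌋ = $21,782; SL = ⌊$96,251/6⌋ = $16,041 → take DB $21,782. Book value $79,869.
Year 3: DB = ⌊$79,869 × 150%/7⌋ = $17,114; SL = ⌊$74,469/5⌋ = $14,893 → take DB $17,114. Book value $62,755.
Year 4: DB = ⌊$62,755 × 150%/7⌋ = $13,447; SL = ⌊$57,355/4⌋ = $14,338 → take SL $14,338. Book value $48,417.
Year 5: DB = ⌊$48,417 × 150%/7⌋ = $10,375; SL = ⌊$43,017/3⌋ = $14,339 → take SL $14,339. Book value $34,078.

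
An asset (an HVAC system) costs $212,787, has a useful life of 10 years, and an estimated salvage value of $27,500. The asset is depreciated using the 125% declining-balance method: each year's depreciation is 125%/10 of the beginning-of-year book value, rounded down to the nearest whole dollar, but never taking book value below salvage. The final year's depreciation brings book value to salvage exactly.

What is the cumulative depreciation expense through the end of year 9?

$148,808

Depreciable base = $212,787 − $27,500 = $185,287.
Year 1: ⌊$212,787 × 125%/10⌋ = $26,598. Book value $186,189.
Year 2: ⌊$186,189 × 125%/10⌋ = $23,273. Book value $162,916.
Year 3: ⌊$162,916 × 125%/10⌋ = $20,364. Book value $142,552.
Year 4: ⌊$142,552 × 125%/10⌋ = $17,819. Book value $124,733.
Year 5: ⌊$124,733 × 125%/10⌋ = $15,591. Book value $109,142.
Year 6: ⌊$109,142 × 125%/10⌋ = $13,642. Book value $95,500.
Year 7: ⌊$95,500 × 125%/10⌋ = $11,937. Book value $83,563.
Year 8: ⌊$83,563 × 125%/10⌋ = $10,445. Book value $73,118.
Year 9: ⌊$73,118 × 125%/10⌋ = $9,139. Book value $63,979.
Accumulated through year 9 = $212,787 − $63,979 = $148,808.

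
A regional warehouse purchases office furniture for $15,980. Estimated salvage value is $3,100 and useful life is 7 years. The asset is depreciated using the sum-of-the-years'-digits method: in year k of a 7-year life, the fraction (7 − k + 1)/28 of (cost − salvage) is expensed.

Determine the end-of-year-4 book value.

Depreciable base = $15,980 − $3,100 = $12,880.
Sum of the years' digits = 7+6+5+4+3+2+1 = 28.
Year 1: $12,880 × 7/28 = $3,220. Book value $12,760.
Year 2: $12,880 × 6/28 = $2,760. Book value $10,000.
Year 3: $12,880 × 5/28 = $2,300. Book value $7,700.
Year 4: $12,880 × 4/28 = $1,840. Book value $5,860.

$5,860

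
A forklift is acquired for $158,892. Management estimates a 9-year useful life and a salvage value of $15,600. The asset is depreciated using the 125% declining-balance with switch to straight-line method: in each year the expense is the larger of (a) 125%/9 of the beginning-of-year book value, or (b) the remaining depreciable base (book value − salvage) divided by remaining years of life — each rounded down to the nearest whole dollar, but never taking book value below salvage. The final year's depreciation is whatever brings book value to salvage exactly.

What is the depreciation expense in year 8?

Depreciable base = $158,892 − $15,600 = $143,292.
Year 1: DB = ⌊$158,892 × 125%/9⌋ = $22,068; SL = ⌊$143,292/9⌋ = $15,921 → take DB $22,068. Book value $136,824.
Year 2: DB = ⌊$136,824 × 125%/9⌋ = $19,003; SL = ⌊$121,224/8⌋ = $15,153 → take DB $19,003. Book value $117,821.
Year 3: DB = ⌊$117,821 × 125%/9⌋ = $16,364; SL = ⌊$102,221/7⌋ = $14,603 → take DB $16,364. Book value $101,457.
Year 4: DB = ⌊$101,457 × 125%/9⌋ = $14,091; SL = ⌊$85,857/6⌋ = $14,309 → take SL $14,309. Book value $87,148.
Year 5: DB = ⌊$87,148 × 125%/9⌋ = $12,103; SL = ⌊$71,548/5⌋ = $14,309 → take SL $14,309. Book value $72,839.
Year 6: DB = ⌊$72,839 × 125%/9⌋ = $10,116; SL = ⌊$57,239/4⌋ = $14,309 → take SL $14,309. Book value $58,530.
Year 7: DB = ⌊$58,530 × 125%/9⌋ = $8,129; SL = ⌊$42,930/3⌋ = $14,310 → take SL $14,310. Book value $44,220.
Year 8: DB = ⌊$44,220 × 125%/9⌋ = $6,141; SL = ⌊$28,620/2⌋ = $14,310 → take SL $14,310. Book value $29,910.

$14,310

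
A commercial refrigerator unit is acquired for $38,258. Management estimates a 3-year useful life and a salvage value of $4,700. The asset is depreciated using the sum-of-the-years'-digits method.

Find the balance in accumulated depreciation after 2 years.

Depreciable base = $38,258 − $4,700 = $33,558.
Sum of the years' digits = 3+2+1 = 6.
Year 1: $33,558 × 3/6 = $16,779. Book value $21,479.
Year 2: $33,558 × 2/6 = $11,186. Book value $10,293.
Accumulated through year 2 = $38,258 − $10,293 = $27,965.

$27,965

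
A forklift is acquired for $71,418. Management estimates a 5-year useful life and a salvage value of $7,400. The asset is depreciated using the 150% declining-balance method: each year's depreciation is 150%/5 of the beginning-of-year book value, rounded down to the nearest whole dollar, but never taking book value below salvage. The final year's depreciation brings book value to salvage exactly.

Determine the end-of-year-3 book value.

Depreciable base = $71,418 − $7,400 = $64,018.
Year 1: ⌊$71,418 × 150%/5⌋ = $21,425. Book value $49,993.
Year 2: ⌊$49,993 × 150%/5⌋ = $14,997. Book value $34,996.
Year 3: ⌊$34,996 × 150%/5⌋ = $10,498. Book value $24,498.

$24,498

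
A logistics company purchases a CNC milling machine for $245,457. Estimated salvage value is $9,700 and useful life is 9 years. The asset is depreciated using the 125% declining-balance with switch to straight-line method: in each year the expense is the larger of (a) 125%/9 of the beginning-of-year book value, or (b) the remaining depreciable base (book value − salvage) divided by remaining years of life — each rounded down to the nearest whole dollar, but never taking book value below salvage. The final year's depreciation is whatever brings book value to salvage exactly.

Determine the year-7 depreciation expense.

Depreciable base = $245,457 − $9,700 = $235,757.
Year 1: DB = ⌊$245,457 × 125%/9⌋ = $34,091; SL = ⌊$235,757/9⌋ = $26,195 → take DB $34,091. Book value $211,366.
Year 2: DB = ⌊$211,366 × 125%/9⌋ = $29,356; SL = ⌊$201,666/8⌋ = $25,208 → take DB $29,356. Book value $182,010.
Year 3: DB = ⌊$182,010 × 125%/9⌋ = $25,279; SL = ⌊$172,310/7⌋ = $24,615 → take DB $25,279. Book value $156,731.
Year 4: DB = ⌊$156,731 × 125%/9⌋ = $21,768; SL = ⌊$147,031/6⌋ = $24,505 → take SL $24,505. Book value $132,226.
Year 5: DB = ⌊$132,226 × 125%/9⌋ = $18,364; SL = ⌊$122,526/5⌋ = $24,505 → take SL $24,505. Book value $107,721.
Year 6: DB = ⌊$107,721 × 125%/9⌋ = $14,961; SL = ⌊$98,021/4⌋ = $24,505 → take SL $24,505. Book value $83,216.
Year 7: DB = ⌊$83,216 × 125%/9⌋ = $11,557; SL = ⌊$73,516/3⌋ = $24,505 → take SL $24,505. Book value $58,711.

$24,505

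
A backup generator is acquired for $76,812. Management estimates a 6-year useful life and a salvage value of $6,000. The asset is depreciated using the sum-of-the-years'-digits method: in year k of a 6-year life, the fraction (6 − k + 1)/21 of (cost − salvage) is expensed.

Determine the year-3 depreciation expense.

$13,488

Depreciable base = $76,812 − $6,000 = $70,812.
Sum of the years' digits = 6+5+4+3+2+1 = 21.
Year 1: $70,812 × 6/21 = $20,232. Book value $56,580.
Year 2: $70,812 × 5/21 = $16,860. Book value $39,720.
Year 3: $70,812 × 4/21 = $13,488. Book value $26,232.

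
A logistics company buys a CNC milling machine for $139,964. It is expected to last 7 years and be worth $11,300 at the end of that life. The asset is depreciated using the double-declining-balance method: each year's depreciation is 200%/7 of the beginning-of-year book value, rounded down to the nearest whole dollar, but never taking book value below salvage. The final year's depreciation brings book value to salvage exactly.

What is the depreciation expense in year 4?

$14,573

Depreciable base = $139,964 − $11,300 = $128,664.
Year 1: ⌊$139,964 × 200%/7⌋ = $39,989. Book value $99,975.
Year 2: ⌊$99,975 × 200%/7⌋ = $28,564. Book value $71,411.
Year 3: ⌊$71,411 × 200%/7⌋ = $20,403. Book value $51,008.
Year 4: ⌊$51,008 × 200%/7⌋ = $14,573. Book value $36,435.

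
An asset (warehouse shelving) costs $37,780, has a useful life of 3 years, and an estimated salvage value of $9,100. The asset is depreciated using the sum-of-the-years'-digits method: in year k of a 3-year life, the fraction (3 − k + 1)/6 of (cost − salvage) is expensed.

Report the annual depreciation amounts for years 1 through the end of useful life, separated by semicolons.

$14,340; $9,560; $4,780

Depreciable base = $37,780 − $9,100 = $28,680.
Sum of the years' digits = 3+2+1 = 6.
Year 1: $28,680 × 3/6 = $14,340. Book value $23,440.
Year 2: $28,680 × 2/6 = $9,560. Book value $13,880.
Year 3: $28,680 × 1/6 = $4,780. Book value $9,100.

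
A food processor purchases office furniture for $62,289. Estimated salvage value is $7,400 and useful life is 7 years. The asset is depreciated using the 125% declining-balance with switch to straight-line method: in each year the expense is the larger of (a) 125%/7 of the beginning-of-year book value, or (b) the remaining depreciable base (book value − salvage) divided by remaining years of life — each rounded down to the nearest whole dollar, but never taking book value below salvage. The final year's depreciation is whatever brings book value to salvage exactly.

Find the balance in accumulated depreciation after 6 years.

Depreciable base = $62,289 − $7,400 = $54,889.
Year 1: DB = ⌊$62,289 × 125%/7⌋ = $11,123; SL = ⌊$54,889/7⌋ = $7,841 → take DB $11,123. Book value $51,166.
Year 2: DB = ⌊$51,166 × 125%/7⌋ = $9,136; SL = ⌊$43,766/6⌋ = $7,294 → take DB $9,136. Book value $42,030.
Year 3: DB = ⌊$42,030 × 125%/7⌋ = $7,505; SL = ⌊$34,630/5⌋ = $6,926 → take DB $7,505. Book value $34,525.
Year 4: DB = ⌊$34,525 × 125%/7⌋ = $6,165; SL = ⌊$27,125/4⌋ = $6,781 → take SL $6,781. Book value $27,744.
Year 5: DB = ⌊$27,744 × 125%/7⌋ = $4,954; SL = ⌊$20,344/3⌋ = $6,781 → take SL $6,781. Book value $20,963.
Year 6: DB = ⌊$20,963 × 125%/7⌋ = $3,743; SL = ⌊$13,563/2⌋ = $6,781 → take SL $6,781. Book value $14,182.
Accumulated through year 6 = $62,289 − $14,182 = $48,107.

$48,107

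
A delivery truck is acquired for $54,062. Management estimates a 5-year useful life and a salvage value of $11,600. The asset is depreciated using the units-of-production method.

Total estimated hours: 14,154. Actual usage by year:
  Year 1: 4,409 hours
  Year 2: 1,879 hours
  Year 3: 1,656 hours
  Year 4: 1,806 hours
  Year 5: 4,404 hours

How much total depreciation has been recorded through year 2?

$18,864

Depreciable base = $54,062 − $11,600 = $42,462.
Rate = $42,462 / 14,154 hours = $3 per hour.
Year 1: 4,409 × $3 = $13,227. Book value $40,835.
Year 2: 1,879 × $3 = $5,637. Book value $35,198.
Accumulated through year 2 = $54,062 − $35,198 = $18,864.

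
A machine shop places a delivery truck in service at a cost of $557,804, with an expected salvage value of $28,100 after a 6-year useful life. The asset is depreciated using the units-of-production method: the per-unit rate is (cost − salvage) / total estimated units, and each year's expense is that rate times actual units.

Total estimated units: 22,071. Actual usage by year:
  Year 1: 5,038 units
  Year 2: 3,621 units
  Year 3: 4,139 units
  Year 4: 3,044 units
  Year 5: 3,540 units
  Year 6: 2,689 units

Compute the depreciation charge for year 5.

Depreciable base = $557,804 − $28,100 = $529,704.
Rate = $529,704 / 22,071 units = $24 per unit.
Year 1: 5,038 × $24 = $120,912. Book value $436,892.
Year 2: 3,621 × $24 = $86,904. Book value $349,988.
Year 3: 4,139 × $24 = $99,336. Book value $250,652.
Year 4: 3,044 × $24 = $73,056. Book value $177,596.
Year 5: 3,540 × $24 = $84,960. Book value $92,636.

$84,960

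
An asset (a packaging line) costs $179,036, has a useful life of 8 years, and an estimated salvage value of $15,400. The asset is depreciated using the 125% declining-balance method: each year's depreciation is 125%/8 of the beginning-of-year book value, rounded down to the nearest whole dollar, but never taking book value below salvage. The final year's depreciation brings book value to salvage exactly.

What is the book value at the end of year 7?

$54,508

Depreciable base = $179,036 − $15,400 = $163,636.
Year 1: ⌊$179,036 × 125%/8⌋ = $27,974. Book value $151,062.
Year 2: ⌊$151,062 × 125%/8⌋ = $23,603. Book value $127,459.
Year 3: ⌊$127,459 × 125%/8⌋ = $19,915. Book value $107,544.
Year 4: ⌊$107,544 × 125%/8⌋ = $16,803. Book value $90,741.
Year 5: ⌊$90,741 × 125%/8⌋ = $14,178. Book value $76,563.
Year 6: ⌊$76,563 × 125%/8⌋ = $11,962. Book value $64,601.
Year 7: ⌊$64,601 × 125%/8⌋ = $10,093. Book value $54,508.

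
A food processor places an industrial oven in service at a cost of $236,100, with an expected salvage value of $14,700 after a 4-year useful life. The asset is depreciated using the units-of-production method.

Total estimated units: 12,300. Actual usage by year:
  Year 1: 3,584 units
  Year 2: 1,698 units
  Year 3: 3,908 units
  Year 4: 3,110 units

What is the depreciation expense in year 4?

$55,980

Depreciable base = $236,100 − $14,700 = $221,400.
Rate = $221,400 / 12,300 units = $18 per unit.
Year 1: 3,584 × $18 = $64,512. Book value $171,588.
Year 2: 1,698 × $18 = $30,564. Book value $141,024.
Year 3: 3,908 × $18 = $70,344. Book value $70,680.
Year 4: 3,110 × $18 = $55,980. Book value $14,700.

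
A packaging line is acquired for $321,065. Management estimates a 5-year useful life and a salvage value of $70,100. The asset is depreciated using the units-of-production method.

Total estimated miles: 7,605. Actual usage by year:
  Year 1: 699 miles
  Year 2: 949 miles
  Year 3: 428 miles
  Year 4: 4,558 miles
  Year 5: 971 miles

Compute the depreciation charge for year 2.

Depreciable base = $321,065 − $70,100 = $250,965.
Rate = $250,965 / 7,605 miles = $33 per mile.
Year 1: 699 × $33 = $23,067. Book value $297,998.
Year 2: 949 × $33 = $31,317. Book value $266,681.

$31,317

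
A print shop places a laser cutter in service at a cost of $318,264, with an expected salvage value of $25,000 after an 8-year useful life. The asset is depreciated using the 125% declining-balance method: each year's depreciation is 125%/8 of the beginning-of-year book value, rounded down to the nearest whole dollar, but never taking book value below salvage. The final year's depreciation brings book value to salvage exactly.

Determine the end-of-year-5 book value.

Depreciable base = $318,264 − $25,000 = $293,264.
Year 1: ⌊$318,264 × 125%/8⌋ = $49,728. Book value $268,536.
Year 2: ⌊$268,536 × 125%/8⌋ = $41,958. Book value $226,578.
Year 3: ⌊$226,578 × 125%/8⌋ = $35,402. Book value $191,176.
Year 4: ⌊$191,176 × 125%/8⌋ = $29,871. Book value $161,305.
Year 5: ⌊$161,305 × 125%/8⌋ = $25,203. Book value $136,102.

$136,102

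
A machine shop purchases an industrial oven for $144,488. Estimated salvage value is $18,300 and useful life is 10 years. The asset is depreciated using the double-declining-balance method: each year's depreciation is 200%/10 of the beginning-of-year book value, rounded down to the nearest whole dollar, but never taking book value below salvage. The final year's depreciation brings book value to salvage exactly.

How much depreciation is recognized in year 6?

$9,469

Depreciable base = $144,488 − $18,300 = $126,188.
Year 1: ⌊$144,488 × 200%/10⌋ = $28,897. Book value $115,591.
Year 2: ⌊$115,591 × 200%/10⌋ = $23,118. Book value $92,473.
Year 3: ⌊$92,473 × 200%/10⌋ = $18,494. Book value $73,979.
Year 4: ⌊$73,979 × 200%/10⌋ = $14,795. Book value $59,184.
Year 5: ⌊$59,184 × 200%/10⌋ = $11,836. Book value $47,348.
Year 6: ⌊$47,348 × 200%/10⌋ = $9,469. Book value $37,879.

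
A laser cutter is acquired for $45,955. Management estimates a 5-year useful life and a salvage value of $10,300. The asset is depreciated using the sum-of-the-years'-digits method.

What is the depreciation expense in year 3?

Depreciable base = $45,955 − $10,300 = $35,655.
Sum of the years' digits = 5+4+3+2+1 = 15.
Year 1: $35,655 × 5/15 = $11,885. Book value $34,070.
Year 2: $35,655 × 4/15 = $9,508. Book value $24,562.
Year 3: $35,655 × 3/15 = $7,131. Book value $17,431.

$7,131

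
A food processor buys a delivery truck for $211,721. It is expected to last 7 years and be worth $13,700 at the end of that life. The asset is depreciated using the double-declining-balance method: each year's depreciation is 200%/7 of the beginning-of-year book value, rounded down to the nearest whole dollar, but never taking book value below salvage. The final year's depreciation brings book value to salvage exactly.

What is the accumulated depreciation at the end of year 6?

$183,601

Depreciable base = $211,721 − $13,700 = $198,021.
Year 1: ⌊$211,721 × 200%/7⌋ = $60,491. Book value $151,230.
Year 2: ⌊$151,230 × 200%/7⌋ = $43,208. Book value $108,022.
Year 3: ⌊$108,022 × 200%/7⌋ = $30,863. Book value $77,159.
Year 4: ⌊$77,159 × 200%/7⌋ = $22,045. Book value $55,114.
Year 5: ⌊$55,114 × 200%/7⌋ = $15,746. Book value $39,368.
Year 6: ⌊$39,368 × 200%/7⌋ = $11,248. Book value $28,120.
Accumulated through year 6 = $211,721 − $28,120 = $183,601.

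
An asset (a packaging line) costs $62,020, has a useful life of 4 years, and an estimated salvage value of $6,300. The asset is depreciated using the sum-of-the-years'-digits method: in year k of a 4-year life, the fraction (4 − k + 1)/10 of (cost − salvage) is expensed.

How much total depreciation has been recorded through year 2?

$39,004

Depreciable base = $62,020 − $6,300 = $55,720.
Sum of the years' digits = 4+3+2+1 = 10.
Year 1: $55,720 × 4/10 = $22,288. Book value $39,732.
Year 2: $55,720 × 3/10 = $16,716. Book value $23,016.
Accumulated through year 2 = $62,020 − $23,016 = $39,004.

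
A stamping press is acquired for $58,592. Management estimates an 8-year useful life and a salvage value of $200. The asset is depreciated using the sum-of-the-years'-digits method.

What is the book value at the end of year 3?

Depreciable base = $58,592 − $200 = $58,392.
Sum of the years' digits = 8+7+6+5+4+3+2+1 = 36.
Year 1: $58,392 × 8/36 = $12,976. Book value $45,616.
Year 2: $58,392 × 7/36 = $11,354. Book value $34,262.
Year 3: $58,392 × 6/36 = $9,732. Book value $24,530.

$24,530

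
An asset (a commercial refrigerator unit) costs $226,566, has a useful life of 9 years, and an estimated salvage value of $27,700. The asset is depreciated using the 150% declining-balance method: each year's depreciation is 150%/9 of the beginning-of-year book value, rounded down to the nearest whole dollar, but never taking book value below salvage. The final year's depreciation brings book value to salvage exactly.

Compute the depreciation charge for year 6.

Depreciable base = $226,566 − $27,700 = $198,866.
Year 1: ⌊$226,566 × 150%/9⌋ = $37,761. Book value $188,805.
Year 2: ⌊$188,805 × 150%/9⌋ = $31,467. Book value $157,338.
Year 3: ⌊$157,338 × 150%/9⌋ = $26,223. Book value $131,115.
Year 4: ⌊$131,115 × 150%/9⌋ = $21,852. Book value $109,263.
Year 5: ⌊$109,263 × 150%/9⌋ = $18,210. Book value $91,053.
Year 6: ⌊$91,053 × 150%/9⌋ = $15,175. Book value $75,878.

$15,175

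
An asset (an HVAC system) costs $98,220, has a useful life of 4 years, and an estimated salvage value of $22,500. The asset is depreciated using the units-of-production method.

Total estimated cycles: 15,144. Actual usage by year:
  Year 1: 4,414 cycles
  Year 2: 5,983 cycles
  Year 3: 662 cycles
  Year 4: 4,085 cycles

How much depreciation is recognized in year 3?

Depreciable base = $98,220 − $22,500 = $75,720.
Rate = $75,720 / 15,144 cycles = $5 per cycle.
Year 1: 4,414 × $5 = $22,070. Book value $76,150.
Year 2: 5,983 × $5 = $29,915. Book value $46,235.
Year 3: 662 × $5 = $3,310. Book value $42,925.

$3,310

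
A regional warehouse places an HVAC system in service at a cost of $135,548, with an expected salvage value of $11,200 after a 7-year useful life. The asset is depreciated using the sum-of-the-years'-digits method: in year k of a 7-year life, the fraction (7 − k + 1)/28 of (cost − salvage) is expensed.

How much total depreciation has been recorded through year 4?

Depreciable base = $135,548 − $11,200 = $124,348.
Sum of the years' digits = 7+6+5+4+3+2+1 = 28.
Year 1: $124,348 × 7/28 = $31,087. Book value $104,461.
Year 2: $124,348 × 6/28 = $26,646. Book value $77,815.
Year 3: $124,348 × 5/28 = $22,205. Book value $55,610.
Year 4: $124,348 × 4/28 = $17,764. Book value $37,846.
Accumulated through year 4 = $135,548 − $37,846 = $97,702.

$97,702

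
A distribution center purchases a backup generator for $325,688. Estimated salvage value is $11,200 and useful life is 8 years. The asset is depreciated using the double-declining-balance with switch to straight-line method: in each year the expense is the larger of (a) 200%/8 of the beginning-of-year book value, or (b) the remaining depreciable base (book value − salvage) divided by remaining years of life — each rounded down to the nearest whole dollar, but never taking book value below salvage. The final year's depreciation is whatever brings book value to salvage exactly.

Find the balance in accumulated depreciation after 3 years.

$188,288

Depreciable base = $325,688 − $11,200 = $314,488.
Year 1: DB = ⌊$325,688 × 200%/8⌋ = $81,422; SL = ⌊$314,488/8⌋ = $39,311 → take DB $81,422. Book value $244,266.
Year 2: DB = ⌊$244,266 × 200%/8⌋ = $61,066; SL = ⌊$233,066/7⌋ = $33,295 → take DB $61,066. Book value $183,200.
Year 3: DB = ⌊$183,200 × 200%/8⌋ = $45,800; SL = ⌊$172,000/6⌋ = $28,666 → take DB $45,800. Book value $137,400.
Accumulated through year 3 = $325,688 − $137,400 = $188,288.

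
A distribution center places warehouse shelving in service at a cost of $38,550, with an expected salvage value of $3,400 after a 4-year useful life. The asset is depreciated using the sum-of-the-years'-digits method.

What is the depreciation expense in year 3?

$7,030

Depreciable base = $38,550 − $3,400 = $35,150.
Sum of the years' digits = 4+3+2+1 = 10.
Year 1: $35,150 × 4/10 = $14,060. Book value $24,490.
Year 2: $35,150 × 3/10 = $10,545. Book value $13,945.
Year 3: $35,150 × 2/10 = $7,030. Book value $6,915.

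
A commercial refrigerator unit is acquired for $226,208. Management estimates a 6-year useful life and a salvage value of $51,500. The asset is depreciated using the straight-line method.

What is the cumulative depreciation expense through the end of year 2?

$58,236

Depreciable base = $226,208 − $51,500 = $174,708.
Annual expense = $174,708 / 6 = $29,118.
End of year 1: book value $197,090.
End of year 2: book value $167,972.
Accumulated through year 2 = $226,208 − $167,972 = $58,236.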